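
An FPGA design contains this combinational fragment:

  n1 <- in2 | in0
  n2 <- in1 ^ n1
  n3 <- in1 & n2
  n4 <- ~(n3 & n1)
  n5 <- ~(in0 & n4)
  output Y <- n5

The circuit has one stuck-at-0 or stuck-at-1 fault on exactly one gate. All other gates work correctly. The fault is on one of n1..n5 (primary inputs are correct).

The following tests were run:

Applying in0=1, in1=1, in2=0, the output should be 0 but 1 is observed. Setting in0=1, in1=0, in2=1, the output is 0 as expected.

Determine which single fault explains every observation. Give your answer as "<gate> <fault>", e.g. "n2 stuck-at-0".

n2 stuck-at-1

Fault-free values for test 1 (in0=1, in1=1, in2=0): n1=1, n2=0, n3=0, n4=1, n5=0, giving Y=0. Observed 1.
Test 1: faults giving observed 1 are {n2 stuck-at-1, n3 stuck-at-1, n4 stuck-at-0, n5 stuck-at-1}.
Test 2 (in0=1, in1=0, in2=1): fault-free n1=1, n2=1, n3=0, n4=1, n5=0 → 0; observed 0. Eliminates n3 stuck-at-1, n4 stuck-at-0, n5 stuck-at-1.
Only n2 stuck-at-1 is consistent with every test.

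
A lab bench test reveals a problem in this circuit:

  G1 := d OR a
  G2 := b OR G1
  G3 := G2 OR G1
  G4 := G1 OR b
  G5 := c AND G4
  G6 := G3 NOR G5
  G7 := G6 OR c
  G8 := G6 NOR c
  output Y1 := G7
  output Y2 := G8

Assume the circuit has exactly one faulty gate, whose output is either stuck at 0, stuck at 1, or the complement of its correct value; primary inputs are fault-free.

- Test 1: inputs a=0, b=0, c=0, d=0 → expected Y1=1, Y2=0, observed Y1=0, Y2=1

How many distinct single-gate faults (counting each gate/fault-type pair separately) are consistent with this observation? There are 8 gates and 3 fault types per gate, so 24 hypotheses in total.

10

Fault-free: G1=0, G2=0, G3=0, G4=0, G5=0, G6=1, G7=1, G8=0 → Y1=1, Y2=0. Observed Y1=0, Y2=1.
  G1: stuck-at-1, inverted output ✓; others ✗
  G2: stuck-at-1, inverted output ✓; others ✗
  G3: stuck-at-1, inverted output ✓; others ✗
  G4: none of the 3 fault types match ✗
  G5: stuck-at-1, inverted output ✓; others ✗
  G6: stuck-at-0, inverted output ✓; others ✗
  G7: none of the 3 fault types match ✗
  G8: none of the 3 fault types match ✗
Consistent faults: {G1 stuck-at-1, G1 inverted output, G2 stuck-at-1, G2 inverted output, G3 stuck-at-1, G3 inverted output, G5 stuck-at-1, G5 inverted output, G6 stuck-at-0, G6 inverted output} — 10 in all.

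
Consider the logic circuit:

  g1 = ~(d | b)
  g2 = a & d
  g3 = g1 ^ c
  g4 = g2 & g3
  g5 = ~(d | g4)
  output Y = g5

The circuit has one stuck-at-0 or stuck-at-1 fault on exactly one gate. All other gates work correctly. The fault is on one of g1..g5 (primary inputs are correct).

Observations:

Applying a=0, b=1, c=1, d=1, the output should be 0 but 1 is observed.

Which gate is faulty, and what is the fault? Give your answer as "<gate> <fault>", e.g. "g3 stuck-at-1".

Fault-free values for test 1 (a=0, b=1, c=1, d=1): g1=0, g2=0, g3=1, g4=0, g5=0, giving Y=0. Observed 1.
Test 1: faults giving observed 1 are {g5 stuck-at-1}.
Only g5 stuck-at-1 is consistent with every test.

g5 stuck-at-1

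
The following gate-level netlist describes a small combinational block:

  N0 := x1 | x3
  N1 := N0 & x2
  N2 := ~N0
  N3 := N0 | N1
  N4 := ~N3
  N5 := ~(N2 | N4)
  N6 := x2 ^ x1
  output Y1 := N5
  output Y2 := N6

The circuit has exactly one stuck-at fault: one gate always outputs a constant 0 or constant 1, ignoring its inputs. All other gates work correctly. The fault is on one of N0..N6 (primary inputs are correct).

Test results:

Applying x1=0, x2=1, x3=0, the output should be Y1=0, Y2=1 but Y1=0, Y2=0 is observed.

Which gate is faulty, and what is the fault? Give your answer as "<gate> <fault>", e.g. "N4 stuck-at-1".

Fault-free values for test 1 (x1=0, x2=1, x3=0): N0=0, N1=0, N2=1, N3=0, N4=1, N5=0, N6=1, giving Y1=0, Y2=1. Observed Y1=0, Y2=0.
Test 1: faults giving observed Y1=0, Y2=0 are {N6 stuck-at-0}.
Only N6 stuck-at-0 is consistent with every test.

N6 stuck-at-0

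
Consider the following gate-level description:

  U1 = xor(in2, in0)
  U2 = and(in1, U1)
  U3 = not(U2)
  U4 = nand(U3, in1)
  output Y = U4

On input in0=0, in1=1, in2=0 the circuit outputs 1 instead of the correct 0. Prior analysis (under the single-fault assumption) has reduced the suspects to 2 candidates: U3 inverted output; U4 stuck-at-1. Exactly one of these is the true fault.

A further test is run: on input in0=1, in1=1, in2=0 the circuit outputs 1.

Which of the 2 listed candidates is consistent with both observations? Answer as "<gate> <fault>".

U4 stuck-at-1

Evaluate each candidate on input in0=1, in1=1, in2=0:
  U3 inverted output: U1=1, U2=1, U3=1 [inverted output], U4=0 → 0 — eliminated
  U4 stuck-at-1: U1=1, U2=1, U3=0, U4=1 [stuck-at-1] → 1 — matches
Only U4 stuck-at-1 reproduces the observed 1.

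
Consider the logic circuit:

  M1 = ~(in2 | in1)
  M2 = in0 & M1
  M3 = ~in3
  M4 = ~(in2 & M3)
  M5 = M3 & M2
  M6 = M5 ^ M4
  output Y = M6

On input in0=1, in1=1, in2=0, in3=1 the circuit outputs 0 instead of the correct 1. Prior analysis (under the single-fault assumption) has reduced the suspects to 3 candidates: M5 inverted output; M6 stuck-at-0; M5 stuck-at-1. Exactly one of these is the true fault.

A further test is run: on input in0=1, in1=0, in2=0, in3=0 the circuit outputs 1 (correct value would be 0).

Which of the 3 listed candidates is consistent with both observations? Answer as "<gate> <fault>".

M5 inverted output

Evaluate each candidate on input in0=1, in1=0, in2=0, in3=0:
  M5 inverted output: M1=1, M2=1, M3=1, M4=1, M5=0 [inverted output], M6=1 → 1 — matches
  M6 stuck-at-0: M1=1, M2=1, M3=1, M4=1, M5=1, M6=0 [stuck-at-0] → 0 — eliminated
  M5 stuck-at-1: M1=1, M2=1, M3=1, M4=1, M5=1 [stuck-at-1], M6=0 → 0 — eliminated
Only M5 inverted output reproduces the observed 1.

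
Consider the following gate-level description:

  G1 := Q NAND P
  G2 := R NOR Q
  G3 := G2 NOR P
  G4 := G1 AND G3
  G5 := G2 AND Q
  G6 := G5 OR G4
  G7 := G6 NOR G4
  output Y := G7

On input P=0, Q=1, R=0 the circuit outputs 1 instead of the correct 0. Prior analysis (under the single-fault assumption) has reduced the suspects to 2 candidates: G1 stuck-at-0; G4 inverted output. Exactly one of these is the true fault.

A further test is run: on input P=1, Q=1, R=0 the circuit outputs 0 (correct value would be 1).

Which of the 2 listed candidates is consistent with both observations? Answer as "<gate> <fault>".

Evaluate each candidate on input P=1, Q=1, R=0:
  G1 stuck-at-0: G1=0 [stuck-at-0], G2=0, G3=0, G4=0, G5=0, G6=0, G7=1 → 1 — eliminated
  G4 inverted output: G1=0, G2=0, G3=0, G4=1 [inverted output], G5=0, G6=1, G7=0 → 0 — matches
Only G4 inverted output reproduces the observed 0.

G4 inverted output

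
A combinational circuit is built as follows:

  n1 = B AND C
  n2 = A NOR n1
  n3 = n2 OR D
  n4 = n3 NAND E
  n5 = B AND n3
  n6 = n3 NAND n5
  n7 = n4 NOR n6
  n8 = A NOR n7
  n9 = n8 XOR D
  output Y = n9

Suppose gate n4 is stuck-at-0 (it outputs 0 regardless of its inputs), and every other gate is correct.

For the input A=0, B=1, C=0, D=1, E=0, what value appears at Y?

Propagate with n4 forced: n1=0, n2=1, n3=1, n4=0 [stuck-at-0], n5=1, n6=0, n7=1, n8=0, n9=1.
So Y = 1. (Without the fault it would be 0.)

1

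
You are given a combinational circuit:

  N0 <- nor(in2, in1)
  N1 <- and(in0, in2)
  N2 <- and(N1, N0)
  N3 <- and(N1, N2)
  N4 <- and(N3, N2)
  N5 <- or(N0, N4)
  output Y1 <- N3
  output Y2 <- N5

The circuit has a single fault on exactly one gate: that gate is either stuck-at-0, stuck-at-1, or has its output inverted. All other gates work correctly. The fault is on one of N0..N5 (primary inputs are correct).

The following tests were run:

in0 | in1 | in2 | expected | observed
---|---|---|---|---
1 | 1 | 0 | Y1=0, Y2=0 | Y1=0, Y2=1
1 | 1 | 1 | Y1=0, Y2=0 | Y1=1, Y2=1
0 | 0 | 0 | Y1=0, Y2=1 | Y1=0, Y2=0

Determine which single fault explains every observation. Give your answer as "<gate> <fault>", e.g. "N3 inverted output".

N0 inverted output

Fault-free values for test 1 (in0=1, in1=1, in2=0): N0=0, N1=0, N2=0, N3=0, N4=0, N5=0, giving Y1=0, Y2=0. Observed Y1=0, Y2=1.
Test 1: faults giving observed Y1=0, Y2=1 are {N0 stuck-at-1, N0 inverted output, N4 stuck-at-1, N4 inverted output, N5 stuck-at-1, N5 inverted output}.
Test 2 (in0=1, in1=1, in2=1): fault-free N0=0, N1=1, N2=0, N3=0, N4=0, N5=0 → Y1=0, Y2=0; observed Y1=1, Y2=1. Eliminates N4 stuck-at-1, N4 inverted output, N5 stuck-at-1, N5 inverted output.
Test 3 (in0=0, in1=0, in2=0): fault-free N0=1, N1=0, N2=0, N3=0, N4=0, N5=1 → Y1=0, Y2=1; observed Y1=0, Y2=0. Eliminates N0 stuck-at-1.
Only N0 inverted output is consistent with every test.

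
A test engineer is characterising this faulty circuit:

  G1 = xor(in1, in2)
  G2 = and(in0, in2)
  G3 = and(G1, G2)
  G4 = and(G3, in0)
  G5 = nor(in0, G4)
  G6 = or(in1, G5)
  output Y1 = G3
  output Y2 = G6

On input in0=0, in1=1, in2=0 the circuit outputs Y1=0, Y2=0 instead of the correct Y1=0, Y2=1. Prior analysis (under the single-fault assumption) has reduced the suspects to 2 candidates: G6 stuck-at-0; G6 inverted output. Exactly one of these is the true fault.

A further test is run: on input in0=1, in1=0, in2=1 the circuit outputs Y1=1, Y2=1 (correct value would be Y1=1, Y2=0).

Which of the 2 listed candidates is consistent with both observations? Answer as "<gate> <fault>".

Evaluate each candidate on input in0=1, in1=0, in2=1:
  G6 stuck-at-0: G1=1, G2=1, G3=1, G4=1, G5=0, G6=0 [stuck-at-0] → Y1=1, Y2=0 — eliminated
  G6 inverted output: G1=1, G2=1, G3=1, G4=1, G5=0, G6=1 [inverted output] → Y1=1, Y2=1 — matches
Only G6 inverted output reproduces the observed Y1=1, Y2=1.

G6 inverted output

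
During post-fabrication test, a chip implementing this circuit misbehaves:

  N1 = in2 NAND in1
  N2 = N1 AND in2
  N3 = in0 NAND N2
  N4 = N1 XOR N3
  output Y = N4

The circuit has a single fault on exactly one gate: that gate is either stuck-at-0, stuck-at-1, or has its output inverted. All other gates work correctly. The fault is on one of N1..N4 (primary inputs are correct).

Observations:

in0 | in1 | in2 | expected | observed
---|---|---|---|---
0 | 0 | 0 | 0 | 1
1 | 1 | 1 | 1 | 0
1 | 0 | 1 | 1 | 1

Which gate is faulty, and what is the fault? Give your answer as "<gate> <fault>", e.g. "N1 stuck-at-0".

Fault-free values for test 1 (in0=0, in1=0, in2=0): N1=1, N2=0, N3=1, N4=0, giving Y=0. Observed 1.
Test 1: faults giving observed 1 are {N1 stuck-at-0, N1 inverted output, N3 stuck-at-0, N3 inverted output, N4 stuck-at-1, N4 inverted output}.
Test 2 (in0=1, in1=1, in2=1): fault-free N1=0, N2=0, N3=1, N4=1 → 1; observed 0. Eliminates N1 stuck-at-0, N1 inverted output, N4 stuck-at-1.
Test 3 (in0=1, in1=0, in2=1): fault-free N1=1, N2=1, N3=0, N4=1 → 1; observed 1. Eliminates N3 inverted output, N4 inverted output.
Only N3 stuck-at-0 is consistent with every test.

N3 stuck-at-0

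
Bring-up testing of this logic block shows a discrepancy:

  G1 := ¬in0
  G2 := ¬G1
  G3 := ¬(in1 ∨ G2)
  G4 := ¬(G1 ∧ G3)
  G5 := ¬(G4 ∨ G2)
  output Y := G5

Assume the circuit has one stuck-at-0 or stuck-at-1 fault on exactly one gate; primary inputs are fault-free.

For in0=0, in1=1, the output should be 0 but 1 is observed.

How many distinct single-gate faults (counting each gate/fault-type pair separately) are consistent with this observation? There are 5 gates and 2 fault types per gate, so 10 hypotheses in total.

Fault-free: G1=1, G2=0, G3=0, G4=1, G5=0 → 0. Observed 1.
  G1 stuck-at-0: output 0 ✗
  G1 stuck-at-1: output 0 ✗
  G2 stuck-at-0: output 0 ✗
  G2 stuck-at-1: output 0 ✗
  G3 stuck-at-0: output 0 ✗
  G3 stuck-at-1: output 1 ✓
  G4 stuck-at-0: output 1 ✓
  G4 stuck-at-1: output 0 ✗
  G5 stuck-at-0: output 0 ✗
  G5 stuck-at-1: output 1 ✓
Consistent faults: {G3 stuck-at-1, G4 stuck-at-0, G5 stuck-at-1} — 3 in all.

3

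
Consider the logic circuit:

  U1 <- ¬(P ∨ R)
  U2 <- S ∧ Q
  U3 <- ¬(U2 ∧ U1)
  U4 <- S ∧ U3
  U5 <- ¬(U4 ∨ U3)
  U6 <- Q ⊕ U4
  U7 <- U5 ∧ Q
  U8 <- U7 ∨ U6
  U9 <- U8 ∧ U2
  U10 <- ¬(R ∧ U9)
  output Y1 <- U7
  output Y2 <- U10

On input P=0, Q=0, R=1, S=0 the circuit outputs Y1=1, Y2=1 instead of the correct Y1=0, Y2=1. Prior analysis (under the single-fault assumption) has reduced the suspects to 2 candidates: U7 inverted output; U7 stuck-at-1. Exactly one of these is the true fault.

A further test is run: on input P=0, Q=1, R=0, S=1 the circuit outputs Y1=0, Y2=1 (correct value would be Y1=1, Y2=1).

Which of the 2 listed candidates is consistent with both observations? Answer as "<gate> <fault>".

Evaluate each candidate on input P=0, Q=1, R=0, S=1:
  U7 inverted output: U1=1, U2=1, U3=0, U4=0, U5=1, U6=1, U7=0 [inverted output], U8=1, U9=1, U10=1 → Y1=0, Y2=1 — matches
  U7 stuck-at-1: U1=1, U2=1, U3=0, U4=0, U5=1, U6=1, U7=1 [stuck-at-1], U8=1, U9=1, U10=1 → Y1=1, Y2=1 — eliminated
Only U7 inverted output reproduces the observed Y1=0, Y2=1.

U7 inverted output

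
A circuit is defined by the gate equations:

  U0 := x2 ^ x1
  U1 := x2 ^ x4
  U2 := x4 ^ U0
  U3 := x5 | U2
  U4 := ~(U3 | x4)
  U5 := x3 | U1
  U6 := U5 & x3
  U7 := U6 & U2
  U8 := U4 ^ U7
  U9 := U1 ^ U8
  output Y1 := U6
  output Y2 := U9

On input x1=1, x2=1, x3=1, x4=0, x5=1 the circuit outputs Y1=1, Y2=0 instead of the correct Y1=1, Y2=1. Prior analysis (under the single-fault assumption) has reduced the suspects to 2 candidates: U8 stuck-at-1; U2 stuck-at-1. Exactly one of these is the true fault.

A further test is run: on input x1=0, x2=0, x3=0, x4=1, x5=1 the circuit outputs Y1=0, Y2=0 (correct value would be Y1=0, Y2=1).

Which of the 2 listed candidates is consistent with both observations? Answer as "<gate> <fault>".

U8 stuck-at-1

Evaluate each candidate on input x1=0, x2=0, x3=0, x4=1, x5=1:
  U8 stuck-at-1: U0=0, U1=1, U2=1, U3=1, U4=0, U5=1, U6=0, U7=0, U8=1 [stuck-at-1], U9=0 → Y1=0, Y2=0 — matches
  U2 stuck-at-1: U0=0, U1=1, U2=1 [stuck-at-1], U3=1, U4=0, U5=1, U6=0, U7=0, U8=0, U9=1 → Y1=0, Y2=1 — eliminated
Only U8 stuck-at-1 reproduces the observed Y1=0, Y2=0.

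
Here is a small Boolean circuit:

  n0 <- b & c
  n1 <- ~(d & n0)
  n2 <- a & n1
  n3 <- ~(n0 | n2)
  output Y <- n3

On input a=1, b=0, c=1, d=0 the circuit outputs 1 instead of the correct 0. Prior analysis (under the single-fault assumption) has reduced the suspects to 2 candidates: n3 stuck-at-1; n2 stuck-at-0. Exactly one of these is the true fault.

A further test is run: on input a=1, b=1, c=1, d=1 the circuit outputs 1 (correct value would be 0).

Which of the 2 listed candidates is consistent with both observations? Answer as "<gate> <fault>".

n3 stuck-at-1

Evaluate each candidate on input a=1, b=1, c=1, d=1:
  n3 stuck-at-1: n0=1, n1=0, n2=0, n3=1 [stuck-at-1] → 1 — matches
  n2 stuck-at-0: n0=1, n1=0, n2=0 [stuck-at-0], n3=0 → 0 — eliminated
Only n3 stuck-at-1 reproduces the observed 1.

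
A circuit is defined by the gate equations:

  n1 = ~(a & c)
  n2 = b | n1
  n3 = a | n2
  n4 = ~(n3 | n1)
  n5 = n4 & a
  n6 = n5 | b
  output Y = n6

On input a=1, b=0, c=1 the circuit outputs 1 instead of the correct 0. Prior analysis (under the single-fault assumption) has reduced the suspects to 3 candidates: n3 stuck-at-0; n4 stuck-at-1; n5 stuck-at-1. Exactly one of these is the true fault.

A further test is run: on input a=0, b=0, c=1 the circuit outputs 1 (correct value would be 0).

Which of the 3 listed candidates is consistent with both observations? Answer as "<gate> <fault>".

Evaluate each candidate on input a=0, b=0, c=1:
  n3 stuck-at-0: n1=1, n2=1, n3=0 [stuck-at-0], n4=0, n5=0, n6=0 → 0 — eliminated
  n4 stuck-at-1: n1=1, n2=1, n3=1, n4=1 [stuck-at-1], n5=0, n6=0 → 0 — eliminated
  n5 stuck-at-1: n1=1, n2=1, n3=1, n4=0, n5=1 [stuck-at-1], n6=1 → 1 — matches
Only n5 stuck-at-1 reproduces the observed 1.

n5 stuck-at-1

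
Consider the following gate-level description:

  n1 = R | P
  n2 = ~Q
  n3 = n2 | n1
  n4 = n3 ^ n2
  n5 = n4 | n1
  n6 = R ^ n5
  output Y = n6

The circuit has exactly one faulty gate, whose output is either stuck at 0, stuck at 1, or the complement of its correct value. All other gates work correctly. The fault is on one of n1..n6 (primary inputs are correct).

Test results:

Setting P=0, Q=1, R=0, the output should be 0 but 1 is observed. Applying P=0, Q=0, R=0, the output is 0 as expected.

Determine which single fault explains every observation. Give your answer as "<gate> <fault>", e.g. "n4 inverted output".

n3 stuck-at-1

Fault-free values for test 1 (P=0, Q=1, R=0): n1=0, n2=0, n3=0, n4=0, n5=0, n6=0, giving Y=0. Observed 1.
Test 1: faults giving observed 1 are {n1 stuck-at-1, n1 inverted output, n3 stuck-at-1, n3 inverted output, n4 stuck-at-1, n4 inverted output, n5 stuck-at-1, n5 inverted output, n6 stuck-at-1, n6 inverted output}.
Test 2 (P=0, Q=0, R=0): fault-free n1=0, n2=1, n3=1, n4=0, n5=0, n6=0 → 0; observed 0. Eliminates n1 stuck-at-1, n1 inverted output, n3 inverted output, n4 stuck-at-1, n4 inverted output, n5 stuck-at-1, n5 inverted output, n6 stuck-at-1, n6 inverted output.
Only n3 stuck-at-1 is consistent with every test.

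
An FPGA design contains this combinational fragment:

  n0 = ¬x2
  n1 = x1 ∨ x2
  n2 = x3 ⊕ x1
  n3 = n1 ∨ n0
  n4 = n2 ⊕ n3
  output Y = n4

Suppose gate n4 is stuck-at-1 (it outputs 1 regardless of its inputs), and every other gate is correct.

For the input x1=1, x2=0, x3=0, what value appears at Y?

1

Propagate with n4 forced: n0=1, n1=1, n2=1, n3=1, n4=1 [stuck-at-1].
So Y = 1. (Without the fault it would be 0.)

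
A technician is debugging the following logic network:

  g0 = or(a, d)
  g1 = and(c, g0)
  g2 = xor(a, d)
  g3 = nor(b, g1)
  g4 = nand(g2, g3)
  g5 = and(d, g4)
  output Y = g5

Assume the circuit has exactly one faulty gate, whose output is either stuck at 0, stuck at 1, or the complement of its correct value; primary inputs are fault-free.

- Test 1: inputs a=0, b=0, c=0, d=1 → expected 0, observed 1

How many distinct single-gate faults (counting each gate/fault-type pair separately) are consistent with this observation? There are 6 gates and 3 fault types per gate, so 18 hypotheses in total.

10

Fault-free: g0=1, g1=0, g2=1, g3=1, g4=0, g5=0 → 0. Observed 1.
  g0: none of the 3 fault types match ✗
  g1: stuck-at-1, inverted output ✓; others ✗
  g2: stuck-at-0, inverted output ✓; others ✗
  g3: stuck-at-0, inverted output ✓; others ✗
  g4: stuck-at-1, inverted output ✓; others ✗
  g5: stuck-at-1, inverted output ✓; others ✗
Consistent faults: {g1 stuck-at-1, g1 inverted output, g2 stuck-at-0, g2 inverted output, g3 stuck-at-0, g3 inverted output, g4 stuck-at-1, g4 inverted output, g5 stuck-at-1, g5 inverted output} — 10 in all.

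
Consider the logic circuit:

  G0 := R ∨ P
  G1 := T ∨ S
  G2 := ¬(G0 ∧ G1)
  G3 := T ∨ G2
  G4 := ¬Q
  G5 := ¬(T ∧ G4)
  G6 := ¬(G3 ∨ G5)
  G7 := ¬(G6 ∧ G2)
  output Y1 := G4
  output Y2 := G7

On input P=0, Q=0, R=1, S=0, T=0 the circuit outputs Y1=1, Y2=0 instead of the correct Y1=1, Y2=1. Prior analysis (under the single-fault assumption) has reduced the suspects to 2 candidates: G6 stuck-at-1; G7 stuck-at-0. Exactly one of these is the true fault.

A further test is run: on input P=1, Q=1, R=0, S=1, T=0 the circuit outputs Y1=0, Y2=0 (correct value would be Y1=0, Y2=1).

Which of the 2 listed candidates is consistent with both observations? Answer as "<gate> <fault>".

Evaluate each candidate on input P=1, Q=1, R=0, S=1, T=0:
  G6 stuck-at-1: G0=1, G1=1, G2=0, G3=0, G4=0, G5=1, G6=1 [stuck-at-1], G7=1 → Y1=0, Y2=1 — eliminated
  G7 stuck-at-0: G0=1, G1=1, G2=0, G3=0, G4=0, G5=1, G6=0, G7=0 [stuck-at-0] → Y1=0, Y2=0 — matches
Only G7 stuck-at-0 reproduces the observed Y1=0, Y2=0.

G7 stuck-at-0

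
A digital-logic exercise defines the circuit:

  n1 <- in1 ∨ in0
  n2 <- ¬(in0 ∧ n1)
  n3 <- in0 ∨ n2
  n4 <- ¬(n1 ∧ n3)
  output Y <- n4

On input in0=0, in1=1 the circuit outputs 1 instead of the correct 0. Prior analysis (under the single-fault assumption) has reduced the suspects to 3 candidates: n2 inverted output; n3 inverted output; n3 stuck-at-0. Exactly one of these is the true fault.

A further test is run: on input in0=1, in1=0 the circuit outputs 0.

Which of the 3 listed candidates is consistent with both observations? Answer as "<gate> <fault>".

Evaluate each candidate on input in0=1, in1=0:
  n2 inverted output: n1=1, n2=1 [inverted output], n3=1, n4=0 → 0 — matches
  n3 inverted output: n1=1, n2=0, n3=0 [inverted output], n4=1 → 1 — eliminated
  n3 stuck-at-0: n1=1, n2=0, n3=0 [stuck-at-0], n4=1 → 1 — eliminated
Only n2 inverted output reproduces the observed 0.

n2 inverted output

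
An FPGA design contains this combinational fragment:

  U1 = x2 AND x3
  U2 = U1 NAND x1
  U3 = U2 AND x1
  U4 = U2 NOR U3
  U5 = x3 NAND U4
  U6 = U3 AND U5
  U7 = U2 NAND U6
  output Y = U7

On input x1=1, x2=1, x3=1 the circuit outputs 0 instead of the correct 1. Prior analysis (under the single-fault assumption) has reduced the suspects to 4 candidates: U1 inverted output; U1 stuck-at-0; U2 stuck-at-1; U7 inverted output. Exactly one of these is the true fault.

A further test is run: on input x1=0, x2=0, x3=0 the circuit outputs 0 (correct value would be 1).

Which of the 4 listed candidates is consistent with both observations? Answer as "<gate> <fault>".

U7 inverted output

Evaluate each candidate on input x1=0, x2=0, x3=0:
  U1 inverted output: U1=1 [inverted output], U2=1, U3=0, U4=0, U5=1, U6=0, U7=1 → 1 — eliminated
  U1 stuck-at-0: U1=0 [stuck-at-0], U2=1, U3=0, U4=0, U5=1, U6=0, U7=1 → 1 — eliminated
  U2 stuck-at-1: U1=0, U2=1 [stuck-at-1], U3=0, U4=0, U5=1, U6=0, U7=1 → 1 — eliminated
  U7 inverted output: U1=0, U2=1, U3=0, U4=0, U5=1, U6=0, U7=0 [inverted output] → 0 — matches
Only U7 inverted output reproduces the observed 0.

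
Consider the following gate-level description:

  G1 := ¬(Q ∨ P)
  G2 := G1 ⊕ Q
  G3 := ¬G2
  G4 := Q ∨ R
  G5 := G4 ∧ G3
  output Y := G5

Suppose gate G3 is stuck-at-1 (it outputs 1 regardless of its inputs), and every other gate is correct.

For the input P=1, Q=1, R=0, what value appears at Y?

Propagate with G3 forced: G1=0, G2=1, G3=1 [stuck-at-1], G4=1, G5=1.
So Y = 1. (Without the fault it would be 0.)

1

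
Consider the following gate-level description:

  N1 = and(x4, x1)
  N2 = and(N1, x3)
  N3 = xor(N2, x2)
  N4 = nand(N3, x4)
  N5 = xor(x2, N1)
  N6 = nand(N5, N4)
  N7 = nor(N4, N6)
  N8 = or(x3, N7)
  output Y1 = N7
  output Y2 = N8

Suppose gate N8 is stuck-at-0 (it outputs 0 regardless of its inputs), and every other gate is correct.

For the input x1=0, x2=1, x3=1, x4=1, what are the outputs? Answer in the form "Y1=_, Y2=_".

Y1=0, Y2=0

Propagate with N8 forced: N1=0, N2=0, N3=1, N4=0, N5=1, N6=1, N7=0, N8=0 [stuck-at-0].
So the outputs are Y1=0, Y2=0. (Without the fault they would be Y1=0, Y2=1.)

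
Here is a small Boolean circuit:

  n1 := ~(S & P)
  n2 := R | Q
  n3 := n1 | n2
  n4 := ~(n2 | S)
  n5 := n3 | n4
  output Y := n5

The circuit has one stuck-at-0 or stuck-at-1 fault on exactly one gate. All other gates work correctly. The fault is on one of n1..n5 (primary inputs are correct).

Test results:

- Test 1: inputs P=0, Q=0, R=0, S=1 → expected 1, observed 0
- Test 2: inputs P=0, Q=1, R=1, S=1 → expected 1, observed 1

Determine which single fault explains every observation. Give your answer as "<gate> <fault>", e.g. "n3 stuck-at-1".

n1 stuck-at-0

Fault-free values for test 1 (P=0, Q=0, R=0, S=1): n1=1, n2=0, n3=1, n4=0, n5=1, giving Y=1. Observed 0.
Test 1: faults giving observed 0 are {n1 stuck-at-0, n3 stuck-at-0, n5 stuck-at-0}.
Test 2 (P=0, Q=1, R=1, S=1): fault-free n1=1, n2=1, n3=1, n4=0, n5=1 → 1; observed 1. Eliminates n3 stuck-at-0, n5 stuck-at-0.
Only n1 stuck-at-0 is consistent with every test.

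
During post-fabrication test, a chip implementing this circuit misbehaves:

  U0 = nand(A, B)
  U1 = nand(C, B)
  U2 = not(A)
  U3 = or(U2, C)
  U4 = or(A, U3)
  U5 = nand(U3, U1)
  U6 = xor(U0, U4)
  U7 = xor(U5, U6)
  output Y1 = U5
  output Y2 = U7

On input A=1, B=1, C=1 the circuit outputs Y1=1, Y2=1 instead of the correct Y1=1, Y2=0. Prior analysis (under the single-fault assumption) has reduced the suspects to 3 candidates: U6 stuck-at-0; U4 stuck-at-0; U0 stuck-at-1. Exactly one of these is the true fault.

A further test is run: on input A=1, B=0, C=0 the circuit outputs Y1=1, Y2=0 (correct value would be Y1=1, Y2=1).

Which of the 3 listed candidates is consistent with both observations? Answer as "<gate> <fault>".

Evaluate each candidate on input A=1, B=0, C=0:
  U6 stuck-at-0: U0=1, U1=1, U2=0, U3=0, U4=1, U5=1, U6=0 [stuck-at-0], U7=1 → Y1=1, Y2=1 — eliminated
  U4 stuck-at-0: U0=1, U1=1, U2=0, U3=0, U4=0 [stuck-at-0], U5=1, U6=1, U7=0 → Y1=1, Y2=0 — matches
  U0 stuck-at-1: U0=1 [stuck-at-1], U1=1, U2=0, U3=0, U4=1, U5=1, U6=0, U7=1 → Y1=1, Y2=1 — eliminated
Only U4 stuck-at-0 reproduces the observed Y1=1, Y2=0.

U4 stuck-at-0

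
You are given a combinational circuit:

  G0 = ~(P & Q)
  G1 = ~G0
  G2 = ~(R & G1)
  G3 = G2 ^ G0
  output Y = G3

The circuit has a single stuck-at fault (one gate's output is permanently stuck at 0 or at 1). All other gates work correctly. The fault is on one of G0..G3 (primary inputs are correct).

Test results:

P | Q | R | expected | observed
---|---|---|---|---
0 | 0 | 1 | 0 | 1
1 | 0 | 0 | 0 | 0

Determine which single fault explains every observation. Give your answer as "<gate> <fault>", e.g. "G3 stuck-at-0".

G1 stuck-at-1

Fault-free values for test 1 (P=0, Q=0, R=1): G0=1, G1=0, G2=1, G3=0, giving Y=0. Observed 1.
Test 1: faults giving observed 1 are {G1 stuck-at-1, G2 stuck-at-0, G3 stuck-at-1}.
Test 2 (P=1, Q=0, R=0): fault-free G0=1, G1=0, G2=1, G3=0 → 0; observed 0. Eliminates G2 stuck-at-0, G3 stuck-at-1.
Only G1 stuck-at-1 is consistent with every test.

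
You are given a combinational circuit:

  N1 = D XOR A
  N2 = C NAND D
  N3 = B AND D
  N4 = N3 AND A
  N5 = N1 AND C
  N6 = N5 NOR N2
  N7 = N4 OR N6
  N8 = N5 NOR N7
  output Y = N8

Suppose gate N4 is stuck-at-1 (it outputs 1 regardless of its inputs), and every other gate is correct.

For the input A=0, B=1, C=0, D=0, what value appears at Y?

0

Propagate with N4 forced: N1=0, N2=1, N3=0, N4=1 [stuck-at-1], N5=0, N6=0, N7=1, N8=0.
So Y = 0. (Without the fault it would be 1.)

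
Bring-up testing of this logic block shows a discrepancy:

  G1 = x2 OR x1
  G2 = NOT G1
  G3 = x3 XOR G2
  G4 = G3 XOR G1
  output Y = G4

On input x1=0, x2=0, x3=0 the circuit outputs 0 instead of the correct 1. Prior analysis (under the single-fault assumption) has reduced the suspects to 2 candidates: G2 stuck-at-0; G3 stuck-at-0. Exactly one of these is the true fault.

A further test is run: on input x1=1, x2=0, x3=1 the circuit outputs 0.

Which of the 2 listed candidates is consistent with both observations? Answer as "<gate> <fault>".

Evaluate each candidate on input x1=1, x2=0, x3=1:
  G2 stuck-at-0: G1=1, G2=0 [stuck-at-0], G3=1, G4=0 → 0 — matches
  G3 stuck-at-0: G1=1, G2=0, G3=0 [stuck-at-0], G4=1 → 1 — eliminated
Only G2 stuck-at-0 reproduces the observed 0.

G2 stuck-at-0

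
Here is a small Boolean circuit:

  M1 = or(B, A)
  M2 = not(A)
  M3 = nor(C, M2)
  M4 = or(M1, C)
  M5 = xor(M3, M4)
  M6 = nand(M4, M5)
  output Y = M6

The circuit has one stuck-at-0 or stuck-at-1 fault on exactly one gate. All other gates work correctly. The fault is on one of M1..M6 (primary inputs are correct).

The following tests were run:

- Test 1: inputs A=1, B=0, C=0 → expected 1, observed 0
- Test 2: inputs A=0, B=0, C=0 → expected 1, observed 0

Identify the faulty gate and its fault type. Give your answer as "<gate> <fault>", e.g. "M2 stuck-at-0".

M6 stuck-at-0

Fault-free values for test 1 (A=1, B=0, C=0): M1=1, M2=0, M3=1, M4=1, M5=0, M6=1, giving Y=1. Observed 0.
Test 1: faults giving observed 0 are {M2 stuck-at-1, M3 stuck-at-0, M5 stuck-at-1, M6 stuck-at-0}.
Test 2 (A=0, B=0, C=0): fault-free M1=0, M2=1, M3=0, M4=0, M5=0, M6=1 → 1; observed 0. Eliminates M2 stuck-at-1, M3 stuck-at-0, M5 stuck-at-1.
Only M6 stuck-at-0 is consistent with every test.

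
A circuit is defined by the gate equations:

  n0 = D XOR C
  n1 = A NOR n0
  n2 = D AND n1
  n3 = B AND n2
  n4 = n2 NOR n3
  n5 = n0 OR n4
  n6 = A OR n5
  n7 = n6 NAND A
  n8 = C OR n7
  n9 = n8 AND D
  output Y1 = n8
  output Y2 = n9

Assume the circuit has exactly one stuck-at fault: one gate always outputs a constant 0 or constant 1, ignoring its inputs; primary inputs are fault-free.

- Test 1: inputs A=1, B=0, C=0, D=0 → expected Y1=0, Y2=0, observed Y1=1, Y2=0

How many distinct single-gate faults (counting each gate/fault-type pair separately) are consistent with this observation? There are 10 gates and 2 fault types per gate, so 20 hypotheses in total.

Fault-free: n0=0, n1=0, n2=0, n3=0, n4=1, n5=1, n6=1, n7=0, n8=0, n9=0 → Y1=0, Y2=0. Observed Y1=1, Y2=0.
  n0: none of the 2 fault types match ✗
  n1: none of the 2 fault types match ✗
  n2: none of the 2 fault types match ✗
  n3: none of the 2 fault types match ✗
  n4: none of the 2 fault types match ✗
  n5: none of the 2 fault types match ✗
  n6: stuck-at-0 ✓; others ✗
  n7: stuck-at-1 ✓; others ✗
  n8: stuck-at-1 ✓; others ✗
  n9: none of the 2 fault types match ✗
Consistent faults: {n6 stuck-at-0, n7 stuck-at-1, n8 stuck-at-1} — 3 in all.

3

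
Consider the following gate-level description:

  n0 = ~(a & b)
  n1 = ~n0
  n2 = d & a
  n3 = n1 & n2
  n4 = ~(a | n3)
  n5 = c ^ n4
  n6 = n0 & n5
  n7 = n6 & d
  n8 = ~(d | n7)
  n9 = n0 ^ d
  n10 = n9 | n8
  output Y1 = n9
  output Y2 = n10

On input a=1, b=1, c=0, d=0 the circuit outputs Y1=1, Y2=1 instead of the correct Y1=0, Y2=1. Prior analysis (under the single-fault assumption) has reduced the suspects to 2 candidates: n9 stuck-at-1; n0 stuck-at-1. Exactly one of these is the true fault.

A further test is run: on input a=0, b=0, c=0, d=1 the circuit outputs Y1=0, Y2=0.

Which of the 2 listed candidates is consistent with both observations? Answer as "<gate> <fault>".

n0 stuck-at-1

Evaluate each candidate on input a=0, b=0, c=0, d=1:
  n9 stuck-at-1: n0=1, n1=0, n2=0, n3=0, n4=1, n5=1, n6=1, n7=1, n8=0, n9=1 [stuck-at-1], n10=1 → Y1=1, Y2=1 — eliminated
  n0 stuck-at-1: n0=1 [stuck-at-1], n1=0, n2=0, n3=0, n4=1, n5=1, n6=1, n7=1, n8=0, n9=0, n10=0 → Y1=0, Y2=0 — matches
Only n0 stuck-at-1 reproduces the observed Y1=0, Y2=0.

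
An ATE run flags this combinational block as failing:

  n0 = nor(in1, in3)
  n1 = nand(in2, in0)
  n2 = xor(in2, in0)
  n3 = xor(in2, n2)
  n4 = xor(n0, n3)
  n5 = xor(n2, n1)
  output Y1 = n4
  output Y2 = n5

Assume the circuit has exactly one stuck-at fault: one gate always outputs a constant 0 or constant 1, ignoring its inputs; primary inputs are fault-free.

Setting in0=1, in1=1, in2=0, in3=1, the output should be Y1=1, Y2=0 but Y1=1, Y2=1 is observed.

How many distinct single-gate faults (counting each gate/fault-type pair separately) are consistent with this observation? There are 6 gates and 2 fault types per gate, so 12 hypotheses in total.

Fault-free: n0=0, n1=1, n2=1, n3=1, n4=1, n5=0 → Y1=1, Y2=0. Observed Y1=1, Y2=1.
  n0 stuck-at-0: output Y1=1, Y2=0 ✗
  n0 stuck-at-1: output Y1=0, Y2=0 ✗
  n1 stuck-at-0: output Y1=1, Y2=1 ✓
  n1 stuck-at-1: output Y1=1, Y2=0 ✗
  n2 stuck-at-0: output Y1=0, Y2=1 ✗
  n2 stuck-at-1: output Y1=1, Y2=0 ✗
  n3 stuck-at-0: output Y1=0, Y2=0 ✗
  n3 stuck-at-1: output Y1=1, Y2=0 ✗
  n4 stuck-at-0: output Y1=0, Y2=0 ✗
  n4 stuck-at-1: output Y1=1, Y2=0 ✗
  n5 stuck-at-0: output Y1=1, Y2=0 ✗
  n5 stuck-at-1: output Y1=1, Y2=1 ✓
Consistent faults: {n1 stuck-at-0, n5 stuck-at-1} — 2 in all.

2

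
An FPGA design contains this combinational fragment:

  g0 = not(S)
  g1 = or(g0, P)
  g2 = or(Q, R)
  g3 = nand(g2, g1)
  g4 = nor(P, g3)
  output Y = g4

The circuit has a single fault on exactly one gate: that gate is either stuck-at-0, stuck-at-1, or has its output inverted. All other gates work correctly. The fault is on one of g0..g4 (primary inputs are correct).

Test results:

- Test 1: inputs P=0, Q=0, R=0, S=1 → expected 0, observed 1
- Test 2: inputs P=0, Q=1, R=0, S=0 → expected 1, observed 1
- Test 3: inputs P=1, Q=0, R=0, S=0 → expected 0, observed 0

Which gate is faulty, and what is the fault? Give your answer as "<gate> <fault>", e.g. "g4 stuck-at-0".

Fault-free values for test 1 (P=0, Q=0, R=0, S=1): g0=0, g1=0, g2=0, g3=1, g4=0, giving Y=0. Observed 1.
Test 1: faults giving observed 1 are {g3 stuck-at-0, g3 inverted output, g4 stuck-at-1, g4 inverted output}.
Test 2 (P=0, Q=1, R=0, S=0): fault-free g0=1, g1=1, g2=1, g3=0, g4=1 → 1; observed 1. Eliminates g3 inverted output, g4 inverted output.
Test 3 (P=1, Q=0, R=0, S=0): fault-free g0=1, g1=1, g2=0, g3=1, g4=0 → 0; observed 0. Eliminates g4 stuck-at-1.
Only g3 stuck-at-0 is consistent with every test.

g3 stuck-at-0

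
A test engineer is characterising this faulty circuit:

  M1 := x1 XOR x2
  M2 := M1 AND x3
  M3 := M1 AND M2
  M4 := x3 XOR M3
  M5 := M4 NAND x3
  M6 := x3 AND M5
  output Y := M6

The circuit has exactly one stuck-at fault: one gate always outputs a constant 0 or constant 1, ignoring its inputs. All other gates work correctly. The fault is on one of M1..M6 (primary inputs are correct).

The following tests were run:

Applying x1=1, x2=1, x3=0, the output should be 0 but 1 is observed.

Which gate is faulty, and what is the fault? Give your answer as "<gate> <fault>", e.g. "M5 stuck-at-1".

M6 stuck-at-1

Fault-free values for test 1 (x1=1, x2=1, x3=0): M1=0, M2=0, M3=0, M4=0, M5=1, M6=0, giving Y=0. Observed 1.
Test 1: faults giving observed 1 are {M6 stuck-at-1}.
Only M6 stuck-at-1 is consistent with every test.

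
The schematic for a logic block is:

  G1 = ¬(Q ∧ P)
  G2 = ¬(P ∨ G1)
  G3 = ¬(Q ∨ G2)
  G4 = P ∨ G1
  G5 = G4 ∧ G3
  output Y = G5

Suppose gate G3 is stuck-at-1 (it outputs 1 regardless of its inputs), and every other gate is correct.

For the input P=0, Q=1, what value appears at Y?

Propagate with G3 forced: G1=1, G2=0, G3=1 [stuck-at-1], G4=1, G5=1.
So Y = 1. (Without the fault it would be 0.)

1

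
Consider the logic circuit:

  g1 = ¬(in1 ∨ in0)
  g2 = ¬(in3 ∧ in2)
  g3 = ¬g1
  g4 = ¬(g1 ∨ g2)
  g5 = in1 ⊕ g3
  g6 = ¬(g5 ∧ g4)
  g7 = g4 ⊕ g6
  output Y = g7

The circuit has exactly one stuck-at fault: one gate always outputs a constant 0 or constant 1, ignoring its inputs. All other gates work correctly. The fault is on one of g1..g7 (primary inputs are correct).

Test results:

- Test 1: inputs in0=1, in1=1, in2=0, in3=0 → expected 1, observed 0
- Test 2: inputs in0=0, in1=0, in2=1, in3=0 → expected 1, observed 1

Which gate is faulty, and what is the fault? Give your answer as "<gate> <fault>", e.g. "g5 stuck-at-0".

Fault-free values for test 1 (in0=1, in1=1, in2=0, in3=0): g1=0, g2=1, g3=1, g4=0, g5=0, g6=1, g7=1, giving Y=1. Observed 0.
Test 1: faults giving observed 0 are {g2 stuck-at-0, g4 stuck-at-1, g6 stuck-at-0, g7 stuck-at-0}.
Test 2 (in0=0, in1=0, in2=1, in3=0): fault-free g1=1, g2=1, g3=0, g4=0, g5=0, g6=1, g7=1 → 1; observed 1. Eliminates g4 stuck-at-1, g6 stuck-at-0, g7 stuck-at-0.
Only g2 stuck-at-0 is consistent with every test.

g2 stuck-at-0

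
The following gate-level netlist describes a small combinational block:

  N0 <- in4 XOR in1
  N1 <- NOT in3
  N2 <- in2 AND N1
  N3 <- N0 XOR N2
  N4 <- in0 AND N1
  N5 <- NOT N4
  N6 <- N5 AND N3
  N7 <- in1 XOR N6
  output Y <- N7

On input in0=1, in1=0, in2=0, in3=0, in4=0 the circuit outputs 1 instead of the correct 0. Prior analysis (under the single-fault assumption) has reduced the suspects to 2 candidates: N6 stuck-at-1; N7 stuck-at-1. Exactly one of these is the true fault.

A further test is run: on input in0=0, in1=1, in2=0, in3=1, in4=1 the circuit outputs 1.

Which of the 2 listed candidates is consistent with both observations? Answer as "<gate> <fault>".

Evaluate each candidate on input in0=0, in1=1, in2=0, in3=1, in4=1:
  N6 stuck-at-1: N0=0, N1=0, N2=0, N3=0, N4=0, N5=1, N6=1 [stuck-at-1], N7=0 → 0 — eliminated
  N7 stuck-at-1: N0=0, N1=0, N2=0, N3=0, N4=0, N5=1, N6=0, N7=1 [stuck-at-1] → 1 — matches
Only N7 stuck-at-1 reproduces the observed 1.

N7 stuck-at-1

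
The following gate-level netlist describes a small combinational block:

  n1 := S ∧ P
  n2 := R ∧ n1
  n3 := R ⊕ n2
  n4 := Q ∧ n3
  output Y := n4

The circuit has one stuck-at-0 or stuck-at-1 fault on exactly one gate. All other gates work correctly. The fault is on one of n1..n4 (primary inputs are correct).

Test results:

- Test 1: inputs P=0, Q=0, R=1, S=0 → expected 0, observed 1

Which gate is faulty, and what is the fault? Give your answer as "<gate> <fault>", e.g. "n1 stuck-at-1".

n4 stuck-at-1

Fault-free values for test 1 (P=0, Q=0, R=1, S=0): n1=0, n2=0, n3=1, n4=0, giving Y=0. Observed 1.
Test 1: faults giving observed 1 are {n4 stuck-at-1}.
Only n4 stuck-at-1 is consistent with every test.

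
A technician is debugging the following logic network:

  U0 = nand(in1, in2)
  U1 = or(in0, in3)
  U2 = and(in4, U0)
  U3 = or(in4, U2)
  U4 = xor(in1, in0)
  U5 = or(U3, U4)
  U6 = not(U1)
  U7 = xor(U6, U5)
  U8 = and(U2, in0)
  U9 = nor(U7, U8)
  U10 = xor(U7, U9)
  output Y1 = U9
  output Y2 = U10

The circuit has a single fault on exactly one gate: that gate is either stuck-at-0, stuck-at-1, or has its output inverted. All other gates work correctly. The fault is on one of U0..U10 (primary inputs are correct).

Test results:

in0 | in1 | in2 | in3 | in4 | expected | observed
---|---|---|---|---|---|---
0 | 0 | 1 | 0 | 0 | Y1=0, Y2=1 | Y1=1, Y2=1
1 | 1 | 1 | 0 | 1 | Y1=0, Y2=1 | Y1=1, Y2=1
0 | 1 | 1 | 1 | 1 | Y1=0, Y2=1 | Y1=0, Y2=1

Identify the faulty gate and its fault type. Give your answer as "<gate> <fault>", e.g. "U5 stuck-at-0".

U3 inverted output

Fault-free values for test 1 (in0=0, in1=0, in2=1, in3=0, in4=0): U0=1, U1=0, U2=0, U3=0, U4=0, U5=0, U6=1, U7=1, U8=0, U9=0, U10=1, giving Y1=0, Y2=1. Observed Y1=1, Y2=1.
Test 1: faults giving observed Y1=1, Y2=1 are {U1 stuck-at-1, U1 inverted output, U2 stuck-at-1, U2 inverted output, U3 stuck-at-1, U3 inverted output, U4 stuck-at-1, U4 inverted output, U5 stuck-at-1, U5 inverted output, U6 stuck-at-0, U6 inverted output, U7 stuck-at-0, U7 inverted output}.
Test 2 (in0=1, in1=1, in2=1, in3=0, in4=1): fault-free U0=0, U1=1, U2=0, U3=1, U4=0, U5=1, U6=0, U7=1, U8=0, U9=0, U10=1 → Y1=0, Y2=1; observed Y1=1, Y2=1. Eliminates U1 stuck-at-1, U2 stuck-at-1, U2 inverted output, U3 stuck-at-1, U4 stuck-at-1, U4 inverted output, U5 stuck-at-1, U6 stuck-at-0.
Test 3 (in0=0, in1=1, in2=1, in3=1, in4=1): fault-free U0=0, U1=1, U2=0, U3=1, U4=1, U5=1, U6=0, U7=1, U8=0, U9=0, U10=1 → Y1=0, Y2=1; observed Y1=0, Y2=1. Eliminates U1 inverted output, U5 inverted output, U6 inverted output, U7 stuck-at-0, U7 inverted output.
Only U3 inverted output is consistent with every test.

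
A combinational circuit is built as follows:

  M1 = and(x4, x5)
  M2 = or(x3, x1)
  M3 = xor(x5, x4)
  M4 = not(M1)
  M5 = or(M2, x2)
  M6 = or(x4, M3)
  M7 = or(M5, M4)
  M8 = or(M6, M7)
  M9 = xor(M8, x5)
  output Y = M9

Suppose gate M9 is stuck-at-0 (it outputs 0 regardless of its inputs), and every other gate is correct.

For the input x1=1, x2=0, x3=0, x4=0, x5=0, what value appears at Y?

0

Propagate with M9 forced: M1=0, M2=1, M3=0, M4=1, M5=1, M6=0, M7=1, M8=1, M9=0 [stuck-at-0].
So Y = 0. (Without the fault it would be 1.)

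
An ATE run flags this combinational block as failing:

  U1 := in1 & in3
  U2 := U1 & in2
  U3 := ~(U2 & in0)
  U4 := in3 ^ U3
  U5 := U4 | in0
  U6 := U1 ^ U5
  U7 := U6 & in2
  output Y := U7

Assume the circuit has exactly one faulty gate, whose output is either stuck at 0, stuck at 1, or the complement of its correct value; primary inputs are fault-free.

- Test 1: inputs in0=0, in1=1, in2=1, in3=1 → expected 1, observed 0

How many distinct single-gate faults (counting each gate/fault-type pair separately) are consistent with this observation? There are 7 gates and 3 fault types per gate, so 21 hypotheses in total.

12

Fault-free: U1=1, U2=1, U3=1, U4=0, U5=0, U6=1, U7=1 → 1. Observed 0.
  U1: stuck-at-0, inverted output ✓; others ✗
  U2: none of the 3 fault types match ✗
  U3: stuck-at-0, inverted output ✓; others ✗
  U4: stuck-at-1, inverted output ✓; others ✗
  U5: stuck-at-1, inverted output ✓; others ✗
  U6: stuck-at-0, inverted output ✓; others ✗
  U7: stuck-at-0, inverted output ✓; others ✗
Consistent faults: {U1 stuck-at-0, U1 inverted output, U3 stuck-at-0, U3 inverted output, U4 stuck-at-1, U4 inverted output, U5 stuck-at-1, U5 inverted output, U6 stuck-at-0, U6 inverted output, U7 stuck-at-0, U7 inverted output} — 12 in all.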